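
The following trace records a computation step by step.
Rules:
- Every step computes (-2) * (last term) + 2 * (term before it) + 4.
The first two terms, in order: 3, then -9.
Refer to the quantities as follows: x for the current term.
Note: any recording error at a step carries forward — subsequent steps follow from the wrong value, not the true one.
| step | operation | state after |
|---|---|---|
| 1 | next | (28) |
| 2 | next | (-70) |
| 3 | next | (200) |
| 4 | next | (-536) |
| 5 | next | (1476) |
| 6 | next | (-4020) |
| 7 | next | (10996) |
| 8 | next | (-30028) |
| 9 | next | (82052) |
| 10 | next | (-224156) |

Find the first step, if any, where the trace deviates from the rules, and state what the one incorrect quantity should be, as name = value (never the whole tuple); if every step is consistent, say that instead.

no error

step 1: x = -2*(-9) + (2)*(3) + (4) = 28 -> verified
step 2: x = -2*(28) + (2)*(-9) + (4) = -70 -> confirmed correct
step 3: x = -2*(-70) + (2)*(28) + (4) = 200 -> no discrepancy
step 4: x = -2*(200) + (2)*(-70) + (4) = -536 -> checks out
step 5: x = -2*(-536) + (2)*(200) + (4) = 1476 -> same as recorded
step 6: x = -2*(1476) + (2)*(-536) + (4) = -4020 -> confirmed correct
step 7: x = -2*(-4020) + (2)*(1476) + (4) = 10996 -> confirmed correct
step 8: x = -2*(10996) + (2)*(-4020) + (4) = -30028 -> matches
step 9: x = -2*(-30028) + (2)*(10996) + (4) = 82052 -> no discrepancy
step 10: x = -2*(82052) + (2)*(-30028) + (4) = -224156 -> no discrepancy
Each recorded entry agrees with the recomputation.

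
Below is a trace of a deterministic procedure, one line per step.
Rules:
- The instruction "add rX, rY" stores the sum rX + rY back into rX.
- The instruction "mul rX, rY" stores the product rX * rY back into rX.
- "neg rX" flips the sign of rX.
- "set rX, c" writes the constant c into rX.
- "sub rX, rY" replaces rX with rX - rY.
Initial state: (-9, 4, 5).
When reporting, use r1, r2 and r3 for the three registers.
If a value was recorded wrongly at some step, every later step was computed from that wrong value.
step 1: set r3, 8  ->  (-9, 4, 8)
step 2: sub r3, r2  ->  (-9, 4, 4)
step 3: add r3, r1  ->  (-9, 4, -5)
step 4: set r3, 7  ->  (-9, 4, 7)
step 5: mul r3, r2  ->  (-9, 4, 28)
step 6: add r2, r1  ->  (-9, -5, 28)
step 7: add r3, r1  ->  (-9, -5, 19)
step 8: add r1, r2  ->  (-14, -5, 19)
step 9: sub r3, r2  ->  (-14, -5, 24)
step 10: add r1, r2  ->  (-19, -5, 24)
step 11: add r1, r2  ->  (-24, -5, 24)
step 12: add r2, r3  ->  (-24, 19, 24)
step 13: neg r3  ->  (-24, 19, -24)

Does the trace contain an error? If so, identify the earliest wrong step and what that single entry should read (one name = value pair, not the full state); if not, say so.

no error

Step 1: r3 = 8 — agrees with the trace.
Step 2: r3 = 8 - 4 = 4 — consistent with the trace.
Step 3: r3 = 4 + -9 = -5 — consistent with the trace.
Step 4: r3 = 7 — no discrepancy.
Step 5: r3 = 7 * 4 = 28 — verified.
Step 6: r2 = 4 + -9 = -5 — verified.
Step 7: r3 = 28 + -9 = 19 — no discrepancy.
Step 8: r1 = -9 + -5 = -14 — same as recorded.
Step 9: r3 = 19 - -5 = 24 — checks out.
Step 10: r1 = -14 + -5 = -19 — confirmed correct.
Step 11: r1 = -19 + -5 = -24 — in agreement.
Step 12: r2 = -5 + 24 = 19 — in agreement.
Step 13: r3 = -(24) = -24 — checks out.
The whole run recomputes cleanly — no discrepancies.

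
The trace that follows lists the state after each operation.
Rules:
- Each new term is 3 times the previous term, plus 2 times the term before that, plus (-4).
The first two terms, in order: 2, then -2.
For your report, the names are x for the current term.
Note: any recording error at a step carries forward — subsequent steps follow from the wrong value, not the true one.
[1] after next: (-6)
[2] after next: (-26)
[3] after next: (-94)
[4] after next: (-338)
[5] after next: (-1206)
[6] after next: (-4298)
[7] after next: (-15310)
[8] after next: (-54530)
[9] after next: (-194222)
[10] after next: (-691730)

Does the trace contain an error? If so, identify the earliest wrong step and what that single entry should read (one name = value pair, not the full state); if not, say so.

Recomputing the run from the initial state:
step 1: x = -6
step 2: x = -26
step 3: x = -94
step 4: x = -338
step 5: x = -1206
step 6: x = -4298
step 7: x = -15310
step 8: x = -54530
step 9: x = -194214
step 10: x = -691706
The first disagreement with the trace is at step 9, where the value should be x = -194214.

step 9, x = -194214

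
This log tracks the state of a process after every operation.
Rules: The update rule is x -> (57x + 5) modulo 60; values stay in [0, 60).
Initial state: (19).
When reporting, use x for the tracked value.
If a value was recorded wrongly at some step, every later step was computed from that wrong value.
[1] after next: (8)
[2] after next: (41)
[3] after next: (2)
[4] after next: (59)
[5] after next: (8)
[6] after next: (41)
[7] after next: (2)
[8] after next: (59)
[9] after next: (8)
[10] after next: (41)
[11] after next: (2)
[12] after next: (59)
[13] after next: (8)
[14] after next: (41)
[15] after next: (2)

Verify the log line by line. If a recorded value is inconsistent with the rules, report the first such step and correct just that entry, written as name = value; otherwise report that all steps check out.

Recomputing the run from the initial state:
step 1: x = 8
step 2: x = 41
step 3: x = 2
step 4: x = 59
step 5: x = 8
step 6: x = 41
step 7: x = 2
step 8: x = 59
step 9: x = 8
step 10: x = 41
step 11: x = 2
step 12: x = 59
step 13: x = 8
step 14: x = 41
step 15: x = 2
This matches the log at every step.

no error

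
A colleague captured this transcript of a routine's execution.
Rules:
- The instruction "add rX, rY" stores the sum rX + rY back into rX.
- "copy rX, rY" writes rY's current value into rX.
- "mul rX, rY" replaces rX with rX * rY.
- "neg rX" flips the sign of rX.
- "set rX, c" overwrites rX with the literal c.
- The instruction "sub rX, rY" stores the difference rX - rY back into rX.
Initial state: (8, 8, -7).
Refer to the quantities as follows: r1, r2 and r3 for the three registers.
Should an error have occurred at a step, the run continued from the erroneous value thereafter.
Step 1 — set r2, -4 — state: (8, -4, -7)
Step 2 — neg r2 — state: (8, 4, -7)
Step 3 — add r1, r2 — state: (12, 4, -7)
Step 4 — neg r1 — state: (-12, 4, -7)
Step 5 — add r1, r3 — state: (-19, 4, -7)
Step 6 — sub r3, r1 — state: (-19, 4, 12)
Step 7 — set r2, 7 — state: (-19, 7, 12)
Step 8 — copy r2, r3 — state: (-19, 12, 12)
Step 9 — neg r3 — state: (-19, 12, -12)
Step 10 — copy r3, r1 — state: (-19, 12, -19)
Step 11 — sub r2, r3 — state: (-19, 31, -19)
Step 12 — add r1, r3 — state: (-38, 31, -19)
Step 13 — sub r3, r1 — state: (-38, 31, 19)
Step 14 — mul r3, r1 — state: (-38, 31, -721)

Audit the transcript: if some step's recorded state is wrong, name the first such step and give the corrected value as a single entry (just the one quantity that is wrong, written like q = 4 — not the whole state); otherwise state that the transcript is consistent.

step 14, r3 = -722

Step 1: r2 = -4 — agrees with the transcript.
Step 2: r2 = -(-4) = 4 — in agreement.
Step 3: r1 = 8 + 4 = 12 — verified.
Step 4: r1 = -(12) = -12 — checks out.
Step 5: r1 = -12 + -7 = -19 — no discrepancy.
Step 6: r3 = -7 - -19 = 12 — verified.
Step 7: r2 = 7 — verified.
Step 8: r2 = 12 — confirmed correct.
Step 9: r3 = -(12) = -12 — exactly as logged.
Step 10: r3 = -19 — agrees with the transcript.
Step 11: r2 = 12 - -19 = 31 — in agreement.
Step 12: r1 = -19 + -19 = -38 — consistent with the transcript.
Step 13: r3 = -19 - -38 = 19 — verified.
Step 14: r3 = 19 * -38 = -722 — first mismatch against the transcript.
First incorrect step: 14; the correct value is r3 = -722.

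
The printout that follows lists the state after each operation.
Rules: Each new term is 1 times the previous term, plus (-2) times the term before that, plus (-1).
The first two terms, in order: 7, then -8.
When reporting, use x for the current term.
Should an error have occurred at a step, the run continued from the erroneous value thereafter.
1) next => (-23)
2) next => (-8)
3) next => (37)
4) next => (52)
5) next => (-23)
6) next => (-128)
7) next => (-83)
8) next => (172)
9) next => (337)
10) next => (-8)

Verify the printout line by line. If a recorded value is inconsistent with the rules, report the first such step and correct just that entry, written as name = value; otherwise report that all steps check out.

no error

Recomputing the run from the initial state:
step 1: x = -23
step 2: x = -8
step 3: x = 37
step 4: x = 52
step 5: x = -23
step 6: x = -128
step 7: x = -83
step 8: x = 172
step 9: x = 337
step 10: x = -8
This matches the printout at every step.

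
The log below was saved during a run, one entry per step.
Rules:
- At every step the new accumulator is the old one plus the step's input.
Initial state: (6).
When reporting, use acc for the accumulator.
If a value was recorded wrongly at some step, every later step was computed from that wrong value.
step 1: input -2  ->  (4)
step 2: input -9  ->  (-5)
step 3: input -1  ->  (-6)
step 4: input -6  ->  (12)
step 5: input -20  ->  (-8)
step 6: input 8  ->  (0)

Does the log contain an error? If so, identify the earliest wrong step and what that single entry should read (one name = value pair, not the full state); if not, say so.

step 4, acc = -12

Recomputing the run from the initial state:
step 1: acc = 4
step 2: acc = -5
step 3: acc = -6
step 4: acc = -12
step 5: acc = -32
step 6: acc = -24
The first disagreement with the log is at step 4, where the value should be acc = -12.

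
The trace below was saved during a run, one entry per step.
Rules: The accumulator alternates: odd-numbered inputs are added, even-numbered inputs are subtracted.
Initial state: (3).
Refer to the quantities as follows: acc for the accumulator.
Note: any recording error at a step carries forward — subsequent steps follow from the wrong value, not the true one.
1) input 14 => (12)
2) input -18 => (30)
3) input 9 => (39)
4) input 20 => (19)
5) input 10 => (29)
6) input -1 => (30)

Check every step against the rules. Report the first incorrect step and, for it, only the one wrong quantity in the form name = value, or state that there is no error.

step 1, acc = 17

1. acc = 3 + 14 = 17 (the trace has a different value)
The audit stops at step 1: the recorded entry is wrong and should be acc = 17.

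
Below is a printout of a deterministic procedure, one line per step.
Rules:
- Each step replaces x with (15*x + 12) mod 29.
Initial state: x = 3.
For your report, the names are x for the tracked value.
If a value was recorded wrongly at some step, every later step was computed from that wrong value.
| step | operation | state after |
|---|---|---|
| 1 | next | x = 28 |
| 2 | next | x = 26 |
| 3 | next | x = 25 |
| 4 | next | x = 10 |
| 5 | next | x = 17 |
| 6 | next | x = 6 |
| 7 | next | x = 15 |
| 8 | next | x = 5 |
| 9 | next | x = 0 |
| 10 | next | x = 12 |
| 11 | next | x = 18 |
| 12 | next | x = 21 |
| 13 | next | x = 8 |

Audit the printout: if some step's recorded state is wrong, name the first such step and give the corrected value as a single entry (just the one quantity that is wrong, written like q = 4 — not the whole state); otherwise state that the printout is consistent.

step 1: x = (15*3 + 12) mod 29 = 28 -> matches
step 2: x = (15*28 + 12) mod 29 = 26 -> same as recorded
step 3: x = (15*26 + 12) mod 29 = 25 -> agrees with the printout
step 4: x = (15*25 + 12) mod 29 = 10 -> consistent with the printout
step 5: x = (15*10 + 12) mod 29 = 17 -> confirmed correct
step 6: x = (15*17 + 12) mod 29 = 6 -> exactly as logged
step 7: x = (15*6 + 12) mod 29 = 15 -> no discrepancy
step 8: x = (15*15 + 12) mod 29 = 5 -> agrees with the printout
step 9: x = (15*5 + 12) mod 29 = 0 -> consistent with the printout
step 10: x = (15*0 + 12) mod 29 = 12 -> in agreement
step 11: x = (15*12 + 12) mod 29 = 18 -> exactly as logged
step 12: x = (15*18 + 12) mod 29 = 21 -> agrees with the printout
step 13: x = (15*21 + 12) mod 29 = 8 -> same as recorded
The recomputation confirms every line.

no error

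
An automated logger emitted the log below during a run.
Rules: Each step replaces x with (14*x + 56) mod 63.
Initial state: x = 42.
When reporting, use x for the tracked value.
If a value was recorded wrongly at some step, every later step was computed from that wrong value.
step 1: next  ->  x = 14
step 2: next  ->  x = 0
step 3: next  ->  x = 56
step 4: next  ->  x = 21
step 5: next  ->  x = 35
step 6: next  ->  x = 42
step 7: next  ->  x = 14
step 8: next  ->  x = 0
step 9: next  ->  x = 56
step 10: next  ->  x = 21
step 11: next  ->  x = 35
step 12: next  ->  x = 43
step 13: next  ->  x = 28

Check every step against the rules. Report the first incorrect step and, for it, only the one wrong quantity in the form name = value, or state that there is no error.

step 12, x = 42

Recomputing the run from the initial state:
step 1: x = 14
step 2: x = 0
step 3: x = 56
step 4: x = 21
step 5: x = 35
step 6: x = 42
step 7: x = 14
step 8: x = 0
step 9: x = 56
step 10: x = 21
step 11: x = 35
step 12: x = 42
step 13: x = 14
The first disagreement with the log is at step 12, where the value should be x = 42.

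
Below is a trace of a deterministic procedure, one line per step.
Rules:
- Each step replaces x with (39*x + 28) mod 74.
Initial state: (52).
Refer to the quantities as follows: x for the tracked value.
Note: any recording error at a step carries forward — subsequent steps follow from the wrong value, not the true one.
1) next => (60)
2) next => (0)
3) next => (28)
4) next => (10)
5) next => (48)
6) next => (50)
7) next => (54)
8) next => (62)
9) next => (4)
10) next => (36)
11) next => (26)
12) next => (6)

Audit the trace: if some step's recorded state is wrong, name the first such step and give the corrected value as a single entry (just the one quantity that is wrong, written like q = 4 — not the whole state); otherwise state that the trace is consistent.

Step 1: x = (39*52 + 28) mod 74 = 58 — a discrepancy with the trace.
The earliest wrong entry is at step 1: it should read x = 58.

step 1, x = 58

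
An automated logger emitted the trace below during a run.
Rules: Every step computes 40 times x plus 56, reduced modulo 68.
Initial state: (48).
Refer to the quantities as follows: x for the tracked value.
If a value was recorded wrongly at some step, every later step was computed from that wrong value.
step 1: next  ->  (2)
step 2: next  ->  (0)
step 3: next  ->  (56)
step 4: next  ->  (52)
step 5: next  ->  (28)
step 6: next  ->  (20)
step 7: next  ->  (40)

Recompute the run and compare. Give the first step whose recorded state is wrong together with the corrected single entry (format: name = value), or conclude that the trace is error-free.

step 1, x = 4

1. x = (40*48 + 56) mod 68 = 4 (a discrepancy with the trace)
So the first discrepancy is step 1, where the right value is x = 4.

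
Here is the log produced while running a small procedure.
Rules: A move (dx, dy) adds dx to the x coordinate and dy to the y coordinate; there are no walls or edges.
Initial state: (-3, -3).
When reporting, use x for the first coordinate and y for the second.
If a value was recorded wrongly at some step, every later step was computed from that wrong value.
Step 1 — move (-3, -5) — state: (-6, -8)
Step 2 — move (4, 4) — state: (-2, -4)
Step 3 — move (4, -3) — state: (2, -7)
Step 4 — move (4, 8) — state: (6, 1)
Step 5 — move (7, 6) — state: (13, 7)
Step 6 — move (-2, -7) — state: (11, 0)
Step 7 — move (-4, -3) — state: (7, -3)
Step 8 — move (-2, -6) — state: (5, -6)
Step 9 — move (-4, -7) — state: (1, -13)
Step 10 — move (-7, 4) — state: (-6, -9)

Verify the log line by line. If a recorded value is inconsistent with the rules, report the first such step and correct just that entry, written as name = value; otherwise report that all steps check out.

step 8, y = -9

1. x = -3 + (-3) = -6, y = -3 + (-5) = -8 (matches)
2. x = -6 + (4) = -2, y = -8 + (4) = -4 (no discrepancy)
3. x = -2 + (4) = 2, y = -4 + (-3) = -7 (no discrepancy)
4. x = 2 + (4) = 6, y = -7 + (8) = 1 (agrees with the log)
5. x = 6 + (7) = 13, y = 1 + (6) = 7 (matches)
6. x = 13 + (-2) = 11, y = 7 + (-7) = 0 (exactly as logged)
7. x = 11 + (-4) = 7, y = 0 + (-3) = -3 (consistent with the log)
8. x = 7 + (-2) = 5, y = -3 + (-6) = -9 (a discrepancy with the log)
First incorrect step: 8; the correct value is y = -9.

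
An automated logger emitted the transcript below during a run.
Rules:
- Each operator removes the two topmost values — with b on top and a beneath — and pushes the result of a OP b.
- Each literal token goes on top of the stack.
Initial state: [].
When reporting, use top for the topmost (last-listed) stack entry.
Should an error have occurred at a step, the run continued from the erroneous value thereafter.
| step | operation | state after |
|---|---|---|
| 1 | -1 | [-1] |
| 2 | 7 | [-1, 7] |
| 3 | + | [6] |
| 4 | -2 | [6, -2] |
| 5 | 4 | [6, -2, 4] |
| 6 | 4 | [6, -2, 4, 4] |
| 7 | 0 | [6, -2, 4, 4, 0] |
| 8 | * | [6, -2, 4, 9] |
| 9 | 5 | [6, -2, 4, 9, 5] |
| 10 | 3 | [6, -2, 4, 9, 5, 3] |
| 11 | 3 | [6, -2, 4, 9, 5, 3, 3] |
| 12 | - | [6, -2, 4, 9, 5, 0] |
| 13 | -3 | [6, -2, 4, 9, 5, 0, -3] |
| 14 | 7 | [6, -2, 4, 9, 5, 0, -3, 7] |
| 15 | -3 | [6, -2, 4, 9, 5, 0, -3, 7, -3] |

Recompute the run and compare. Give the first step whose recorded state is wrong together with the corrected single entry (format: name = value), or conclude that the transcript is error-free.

1. push -1: top = -1 (in agreement)
2. push 7: top = 7 (verified)
3. -1 + 7 = 6 (consistent with the transcript)
4. push -2: top = -2 (no discrepancy)
5. push 4: top = 4 (exactly as logged)
6. push 4: top = 4 (matches)
7. push 0: top = 0 (matches)
8. 4 * 0 = 0 (the entry is off here)
The earliest wrong entry is at step 8: it should read top = 0.

step 8, top = 0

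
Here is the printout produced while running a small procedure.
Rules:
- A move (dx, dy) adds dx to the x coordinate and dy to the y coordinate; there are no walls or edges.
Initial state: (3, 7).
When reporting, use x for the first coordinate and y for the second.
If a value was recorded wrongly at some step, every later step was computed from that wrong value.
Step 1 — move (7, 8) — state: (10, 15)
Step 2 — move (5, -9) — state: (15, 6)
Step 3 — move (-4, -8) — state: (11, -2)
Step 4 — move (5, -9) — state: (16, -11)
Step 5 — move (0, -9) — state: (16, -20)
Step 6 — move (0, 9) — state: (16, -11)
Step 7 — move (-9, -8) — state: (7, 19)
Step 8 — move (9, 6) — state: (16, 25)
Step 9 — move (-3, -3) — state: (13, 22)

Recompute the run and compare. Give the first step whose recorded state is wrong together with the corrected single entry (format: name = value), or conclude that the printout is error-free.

Recomputing the run from the initial state:
step 1: x = 10, y = 15
step 2: x = 15, y = 6
step 3: x = 11, y = -2
step 4: x = 16, y = -11
step 5: x = 16, y = -20
step 6: x = 16, y = -11
step 7: x = 7, y = -19
step 8: x = 16, y = -13
step 9: x = 13, y = -16
The first disagreement with the printout is at step 7, where the value should be y = -19.

step 7, y = -19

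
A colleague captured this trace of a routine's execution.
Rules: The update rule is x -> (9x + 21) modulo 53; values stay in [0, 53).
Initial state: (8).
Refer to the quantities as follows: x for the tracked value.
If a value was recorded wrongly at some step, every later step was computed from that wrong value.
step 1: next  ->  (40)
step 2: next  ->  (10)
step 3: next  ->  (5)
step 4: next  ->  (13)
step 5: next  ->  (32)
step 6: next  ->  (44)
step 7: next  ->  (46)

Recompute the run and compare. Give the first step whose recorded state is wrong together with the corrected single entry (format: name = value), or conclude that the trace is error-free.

Recomputing the run from the initial state:
step 1: x = 40
step 2: x = 10
step 3: x = 5
step 4: x = 13
step 5: x = 32
step 6: x = 44
step 7: x = 46
This matches the trace at every step.

no error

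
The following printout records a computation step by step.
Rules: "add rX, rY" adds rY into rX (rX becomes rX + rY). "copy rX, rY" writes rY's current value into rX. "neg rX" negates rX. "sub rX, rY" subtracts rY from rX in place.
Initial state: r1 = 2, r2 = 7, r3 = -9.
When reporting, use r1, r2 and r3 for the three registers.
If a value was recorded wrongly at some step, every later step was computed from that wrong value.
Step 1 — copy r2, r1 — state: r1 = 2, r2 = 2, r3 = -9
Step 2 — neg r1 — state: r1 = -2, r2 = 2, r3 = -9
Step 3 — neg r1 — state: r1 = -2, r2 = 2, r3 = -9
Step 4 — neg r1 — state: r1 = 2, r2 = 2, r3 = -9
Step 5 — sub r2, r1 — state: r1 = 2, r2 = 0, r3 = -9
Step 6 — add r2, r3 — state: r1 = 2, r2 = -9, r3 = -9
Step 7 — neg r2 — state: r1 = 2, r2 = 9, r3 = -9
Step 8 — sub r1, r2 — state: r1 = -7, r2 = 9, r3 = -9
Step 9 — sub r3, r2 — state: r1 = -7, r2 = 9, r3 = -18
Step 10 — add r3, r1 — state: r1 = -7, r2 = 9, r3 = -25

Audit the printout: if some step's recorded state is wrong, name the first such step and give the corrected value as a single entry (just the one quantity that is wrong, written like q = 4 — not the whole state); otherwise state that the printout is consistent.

step 3, r1 = 2

1. r2 = 2 (exactly as logged)
2. r1 = -(2) = -2 (checks out)
3. r1 = -(-2) = 2 (the printout has a different value)
That makes step 3 the first incorrect line — r1 = 2 is what it should show.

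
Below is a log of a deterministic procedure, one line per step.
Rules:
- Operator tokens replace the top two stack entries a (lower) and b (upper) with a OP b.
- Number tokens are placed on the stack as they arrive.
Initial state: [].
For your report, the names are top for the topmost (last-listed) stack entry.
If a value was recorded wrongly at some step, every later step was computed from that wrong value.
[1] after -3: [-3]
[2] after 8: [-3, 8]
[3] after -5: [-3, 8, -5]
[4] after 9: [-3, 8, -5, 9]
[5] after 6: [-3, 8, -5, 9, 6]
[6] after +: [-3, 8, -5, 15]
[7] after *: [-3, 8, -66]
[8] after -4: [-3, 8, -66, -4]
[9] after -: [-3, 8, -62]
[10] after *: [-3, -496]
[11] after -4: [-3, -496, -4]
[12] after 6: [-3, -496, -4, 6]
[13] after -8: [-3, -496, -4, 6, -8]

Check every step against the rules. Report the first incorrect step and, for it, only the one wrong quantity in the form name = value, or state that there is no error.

Recomputing the run from the initial state:
step 1: [-3]
step 2: [-3, 8]
step 3: [-3, 8, -5]
step 4: [-3, 8, -5, 9]
step 5: [-3, 8, -5, 9, 6]
step 6: [-3, 8, -5, 15]
step 7: [-3, 8, -75]
step 8: [-3, 8, -75, -4]
step 9: [-3, 8, -71]
step 10: [-3, -568]
step 11: [-3, -568, -4]
step 12: [-3, -568, -4, 6]
step 13: [-3, -568, -4, 6, -8]
The first disagreement with the log is at step 7, where the value should be top = -75.

step 7, top = -75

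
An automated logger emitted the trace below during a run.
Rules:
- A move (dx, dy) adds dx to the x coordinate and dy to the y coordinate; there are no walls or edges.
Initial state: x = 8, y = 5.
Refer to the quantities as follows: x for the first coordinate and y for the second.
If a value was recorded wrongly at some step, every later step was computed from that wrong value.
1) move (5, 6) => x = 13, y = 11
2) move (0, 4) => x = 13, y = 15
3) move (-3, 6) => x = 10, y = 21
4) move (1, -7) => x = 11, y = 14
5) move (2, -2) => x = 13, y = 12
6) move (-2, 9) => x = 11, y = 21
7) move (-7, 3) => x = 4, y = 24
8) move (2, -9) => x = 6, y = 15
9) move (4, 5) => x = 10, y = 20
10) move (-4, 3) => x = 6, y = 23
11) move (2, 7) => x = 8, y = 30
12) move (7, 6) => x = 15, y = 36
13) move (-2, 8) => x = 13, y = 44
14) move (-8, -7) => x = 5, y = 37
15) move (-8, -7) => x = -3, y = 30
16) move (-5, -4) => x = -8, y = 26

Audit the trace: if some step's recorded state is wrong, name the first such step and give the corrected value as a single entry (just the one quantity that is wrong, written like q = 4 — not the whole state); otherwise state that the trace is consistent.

no error

Step 1: x = 8 + (5) = 13, y = 5 + (6) = 11 — agrees with the trace.
Step 2: x = 13 + (0) = 13, y = 11 + (4) = 15 — matches.
Step 3: x = 13 + (-3) = 10, y = 15 + (6) = 21 — verified.
Step 4: x = 10 + (1) = 11, y = 21 + (-7) = 14 — verified.
Step 5: x = 11 + (2) = 13, y = 14 + (-2) = 12 — consistent with the trace.
Step 6: x = 13 + (-2) = 11, y = 12 + (9) = 21 — no discrepancy.
Step 7: x = 11 + (-7) = 4, y = 21 + (3) = 24 — confirmed correct.
Step 8: x = 4 + (2) = 6, y = 24 + (-9) = 15 — consistent with the trace.
Step 9: x = 6 + (4) = 10, y = 15 + (5) = 20 — no discrepancy.
Step 10: x = 10 + (-4) = 6, y = 20 + (3) = 23 — no discrepancy.
Step 11: x = 6 + (2) = 8, y = 23 + (7) = 30 — in agreement.
Step 12: x = 8 + (7) = 15, y = 30 + (6) = 36 — no discrepancy.
Step 13: x = 15 + (-2) = 13, y = 36 + (8) = 44 — consistent with the trace.
Step 14: x = 13 + (-8) = 5, y = 44 + (-7) = 37 — no discrepancy.
Step 15: x = 5 + (-8) = -3, y = 37 + (-7) = 30 — checks out.
Step 16: x = -3 + (-5) = -8, y = 30 + (-4) = 26 — same as recorded.
No step deviates from the rules.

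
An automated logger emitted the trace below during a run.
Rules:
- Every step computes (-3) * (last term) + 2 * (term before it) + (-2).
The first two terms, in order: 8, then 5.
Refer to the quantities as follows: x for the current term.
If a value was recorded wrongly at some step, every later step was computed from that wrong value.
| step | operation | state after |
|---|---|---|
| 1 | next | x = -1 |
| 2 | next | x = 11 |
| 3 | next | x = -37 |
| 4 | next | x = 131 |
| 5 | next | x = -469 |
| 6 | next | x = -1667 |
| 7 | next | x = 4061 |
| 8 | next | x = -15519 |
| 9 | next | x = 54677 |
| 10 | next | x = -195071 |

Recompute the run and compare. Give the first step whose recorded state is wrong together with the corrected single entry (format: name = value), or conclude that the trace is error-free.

step 6, x = 1667

1. x = -3*(5) + (2)*(8) + (-2) = -1 (matches)
2. x = -3*(-1) + (2)*(5) + (-2) = 11 (same as recorded)
3. x = -3*(11) + (2)*(-1) + (-2) = -37 (exactly as logged)
4. x = -3*(-37) + (2)*(11) + (-2) = 131 (same as recorded)
5. x = -3*(131) + (2)*(-37) + (-2) = -469 (consistent with the trace)
6. x = -3*(-469) + (2)*(131) + (-2) = 1667 (not what was recorded)
Conclusion: step 6 carries the first error; the entry should be x = 1667.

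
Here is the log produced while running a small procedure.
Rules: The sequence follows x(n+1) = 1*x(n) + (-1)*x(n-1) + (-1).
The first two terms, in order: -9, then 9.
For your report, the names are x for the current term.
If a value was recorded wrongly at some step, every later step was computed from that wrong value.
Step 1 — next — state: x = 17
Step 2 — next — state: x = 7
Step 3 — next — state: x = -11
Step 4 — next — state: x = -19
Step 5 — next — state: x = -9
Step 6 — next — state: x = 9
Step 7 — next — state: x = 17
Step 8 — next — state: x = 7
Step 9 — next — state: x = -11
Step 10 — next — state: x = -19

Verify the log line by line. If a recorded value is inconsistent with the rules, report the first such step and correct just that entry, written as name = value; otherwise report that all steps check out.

no error

Recomputing the run from the initial state:
step 1: x = 17
step 2: x = 7
step 3: x = -11
step 4: x = -19
step 5: x = -9
step 6: x = 9
step 7: x = 17
step 8: x = 7
step 9: x = -11
step 10: x = -19
This matches the log at every step.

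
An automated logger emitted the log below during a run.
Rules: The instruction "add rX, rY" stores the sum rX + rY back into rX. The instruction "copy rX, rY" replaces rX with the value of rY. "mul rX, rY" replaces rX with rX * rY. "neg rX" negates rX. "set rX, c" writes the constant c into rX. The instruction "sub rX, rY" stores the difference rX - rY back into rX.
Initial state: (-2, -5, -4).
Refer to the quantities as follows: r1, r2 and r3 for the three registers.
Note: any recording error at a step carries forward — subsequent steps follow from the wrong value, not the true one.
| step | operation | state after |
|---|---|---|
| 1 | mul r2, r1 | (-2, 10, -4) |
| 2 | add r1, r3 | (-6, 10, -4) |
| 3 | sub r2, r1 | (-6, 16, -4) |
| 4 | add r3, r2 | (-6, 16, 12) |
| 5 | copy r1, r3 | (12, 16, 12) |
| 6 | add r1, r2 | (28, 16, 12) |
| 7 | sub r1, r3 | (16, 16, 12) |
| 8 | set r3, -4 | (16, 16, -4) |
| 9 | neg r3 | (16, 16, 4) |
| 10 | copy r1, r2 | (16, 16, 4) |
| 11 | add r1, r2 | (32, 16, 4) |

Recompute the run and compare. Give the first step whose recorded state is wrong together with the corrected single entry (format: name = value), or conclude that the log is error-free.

no error

1. r2 = -5 * -2 = 10 (verified)
2. r1 = -2 + -4 = -6 (no discrepancy)
3. r2 = 10 - -6 = 16 (in agreement)
4. r3 = -4 + 16 = 12 (exactly as logged)
5. r1 = 12 (matches)
6. r1 = 12 + 16 = 28 (exactly as logged)
7. r1 = 28 - 12 = 16 (verified)
8. r3 = -4 (same as recorded)
9. r3 = -(-4) = 4 (exactly as logged)
10. r1 = 16 (same as recorded)
11. r1 = 16 + 16 = 32 (confirmed correct)
Every step is consistent.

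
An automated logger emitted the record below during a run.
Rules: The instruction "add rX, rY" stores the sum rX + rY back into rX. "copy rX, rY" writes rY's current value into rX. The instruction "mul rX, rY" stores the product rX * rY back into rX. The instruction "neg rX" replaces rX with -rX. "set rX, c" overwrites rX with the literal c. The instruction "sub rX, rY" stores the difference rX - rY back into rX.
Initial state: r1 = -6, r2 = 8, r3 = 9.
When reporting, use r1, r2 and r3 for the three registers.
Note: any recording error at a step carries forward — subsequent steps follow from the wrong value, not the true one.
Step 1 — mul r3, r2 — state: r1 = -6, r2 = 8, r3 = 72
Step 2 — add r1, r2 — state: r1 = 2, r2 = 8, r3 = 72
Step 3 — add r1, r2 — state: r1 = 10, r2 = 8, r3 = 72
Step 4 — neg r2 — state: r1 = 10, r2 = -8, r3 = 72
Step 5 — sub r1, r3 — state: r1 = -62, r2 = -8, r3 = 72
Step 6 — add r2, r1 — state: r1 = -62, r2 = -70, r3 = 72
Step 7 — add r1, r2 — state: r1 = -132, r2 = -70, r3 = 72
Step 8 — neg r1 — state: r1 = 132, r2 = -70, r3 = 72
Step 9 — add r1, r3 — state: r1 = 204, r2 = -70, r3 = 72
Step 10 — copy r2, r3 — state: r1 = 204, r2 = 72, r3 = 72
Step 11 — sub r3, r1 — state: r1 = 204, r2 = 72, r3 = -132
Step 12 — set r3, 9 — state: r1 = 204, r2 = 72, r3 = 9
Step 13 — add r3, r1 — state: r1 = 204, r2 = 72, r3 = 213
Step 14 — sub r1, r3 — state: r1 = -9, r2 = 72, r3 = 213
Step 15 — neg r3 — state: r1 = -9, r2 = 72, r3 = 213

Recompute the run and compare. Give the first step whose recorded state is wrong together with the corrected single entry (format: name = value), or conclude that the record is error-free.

step 15, r3 = -213

step 1: r3 = 9 * 8 = 72 -> consistent with the record
step 2: r1 = -6 + 8 = 2 -> in agreement
step 3: r1 = 2 + 8 = 10 -> verified
step 4: r2 = -(8) = -8 -> same as recorded
step 5: r1 = 10 - 72 = -62 -> verified
step 6: r2 = -8 + -62 = -70 -> exactly as logged
step 7: r1 = -62 + -70 = -132 -> exactly as logged
step 8: r1 = -(-132) = 132 -> checks out
step 9: r1 = 132 + 72 = 204 -> no discrepancy
step 10: r2 = 72 -> verified
step 11: r3 = 72 - 204 = -132 -> in agreement
step 12: r3 = 9 -> agrees with the record
step 13: r3 = 9 + 204 = 213 -> no discrepancy
step 14: r1 = 204 - 213 = -9 -> checks out
step 15: r3 = -(213) = -213 -> the entry is off here
Conclusion: step 15 carries the first error; the entry should be r3 = -213.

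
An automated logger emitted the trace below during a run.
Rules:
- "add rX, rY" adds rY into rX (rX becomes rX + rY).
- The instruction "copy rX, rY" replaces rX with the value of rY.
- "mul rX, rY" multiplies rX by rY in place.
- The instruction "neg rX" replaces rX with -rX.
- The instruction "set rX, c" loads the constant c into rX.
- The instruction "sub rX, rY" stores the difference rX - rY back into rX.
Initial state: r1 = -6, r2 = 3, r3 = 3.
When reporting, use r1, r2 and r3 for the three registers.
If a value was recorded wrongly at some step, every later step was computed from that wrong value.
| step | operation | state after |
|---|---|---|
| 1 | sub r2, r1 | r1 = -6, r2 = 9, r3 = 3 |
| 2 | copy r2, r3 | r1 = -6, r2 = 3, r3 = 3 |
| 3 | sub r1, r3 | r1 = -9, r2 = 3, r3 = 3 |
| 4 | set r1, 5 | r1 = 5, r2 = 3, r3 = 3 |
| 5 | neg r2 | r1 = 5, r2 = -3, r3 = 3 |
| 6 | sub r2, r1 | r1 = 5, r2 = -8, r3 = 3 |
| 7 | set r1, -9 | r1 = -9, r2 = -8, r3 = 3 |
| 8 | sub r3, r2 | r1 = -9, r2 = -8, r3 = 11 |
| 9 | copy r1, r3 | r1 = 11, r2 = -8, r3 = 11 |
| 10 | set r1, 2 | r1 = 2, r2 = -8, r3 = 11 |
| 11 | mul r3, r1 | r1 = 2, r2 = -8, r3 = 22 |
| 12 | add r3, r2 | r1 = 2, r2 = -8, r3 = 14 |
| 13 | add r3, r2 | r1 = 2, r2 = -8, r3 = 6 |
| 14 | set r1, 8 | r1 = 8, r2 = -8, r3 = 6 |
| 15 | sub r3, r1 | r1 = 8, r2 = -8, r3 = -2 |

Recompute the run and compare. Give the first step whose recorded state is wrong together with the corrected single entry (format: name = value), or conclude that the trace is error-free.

no error

Step 1: r2 = 3 - -6 = 9 — consistent with the trace.
Step 2: r2 = 3 — consistent with the trace.
Step 3: r1 = -6 - 3 = -9 — verified.
Step 4: r1 = 5 — checks out.
Step 5: r2 = -(3) = -3 — no discrepancy.
Step 6: r2 = -3 - 5 = -8 — same as recorded.
Step 7: r1 = -9 — exactly as logged.
Step 8: r3 = 3 - -8 = 11 — checks out.
Step 9: r1 = 11 — checks out.
Step 10: r1 = 2 — verified.
Step 11: r3 = 11 * 2 = 22 — in agreement.
Step 12: r3 = 22 + -8 = 14 — same as recorded.
Step 13: r3 = 14 + -8 = 6 — consistent with the trace.
Step 14: r1 = 8 — exactly as logged.
Step 15: r3 = 6 - 8 = -2 — verified.
All entries verified; no error found.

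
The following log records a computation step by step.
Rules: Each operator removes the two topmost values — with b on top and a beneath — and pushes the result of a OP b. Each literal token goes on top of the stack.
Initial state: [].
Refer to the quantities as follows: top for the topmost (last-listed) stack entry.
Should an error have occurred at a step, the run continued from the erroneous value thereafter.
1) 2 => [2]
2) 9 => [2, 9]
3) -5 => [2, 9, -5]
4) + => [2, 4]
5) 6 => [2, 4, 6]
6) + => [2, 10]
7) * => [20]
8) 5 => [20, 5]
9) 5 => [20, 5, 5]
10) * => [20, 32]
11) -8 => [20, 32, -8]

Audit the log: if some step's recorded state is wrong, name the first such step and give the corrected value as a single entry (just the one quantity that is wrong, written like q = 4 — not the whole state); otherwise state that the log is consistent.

step 1: push 2: top = 2 -> consistent with the log
step 2: push 9: top = 9 -> in agreement
step 3: push -5: top = -5 -> matches
step 4: 9 + -5 = 4 -> checks out
step 5: push 6: top = 6 -> agrees with the log
step 6: 4 + 6 = 10 -> confirmed correct
step 7: 2 * 10 = 20 -> agrees with the log
step 8: push 5: top = 5 -> consistent with the log
step 9: push 5: top = 5 -> verified
step 10: 5 * 5 = 25 -> the entry is off here
Step 10 is the first one off; corrected, top = 25.

step 10, top = 25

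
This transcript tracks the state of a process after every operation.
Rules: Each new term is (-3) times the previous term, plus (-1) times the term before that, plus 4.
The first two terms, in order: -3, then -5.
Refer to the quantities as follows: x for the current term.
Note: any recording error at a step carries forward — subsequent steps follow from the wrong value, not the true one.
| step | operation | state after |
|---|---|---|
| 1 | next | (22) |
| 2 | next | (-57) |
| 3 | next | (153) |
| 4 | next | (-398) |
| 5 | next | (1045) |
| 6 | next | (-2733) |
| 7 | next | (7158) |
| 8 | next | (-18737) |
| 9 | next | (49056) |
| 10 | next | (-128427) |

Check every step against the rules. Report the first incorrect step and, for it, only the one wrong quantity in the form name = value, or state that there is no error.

Recomputing the run from the initial state:
step 1: x = 22
step 2: x = -57
step 3: x = 153
step 4: x = -398
step 5: x = 1045
step 6: x = -2733
step 7: x = 7158
step 8: x = -18737
step 9: x = 49057
step 10: x = -128430
The first disagreement with the transcript is at step 9, where the value should be x = 49057.

step 9, x = 49057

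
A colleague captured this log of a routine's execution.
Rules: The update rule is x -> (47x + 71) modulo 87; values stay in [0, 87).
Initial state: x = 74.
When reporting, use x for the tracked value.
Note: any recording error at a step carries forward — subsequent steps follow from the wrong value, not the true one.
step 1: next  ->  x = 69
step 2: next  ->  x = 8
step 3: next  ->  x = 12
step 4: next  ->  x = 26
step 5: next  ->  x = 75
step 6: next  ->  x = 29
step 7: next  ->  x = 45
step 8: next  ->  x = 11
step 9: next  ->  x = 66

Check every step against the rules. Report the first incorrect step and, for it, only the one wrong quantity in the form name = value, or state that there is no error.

step 7, x = 42

step 1: x = (47*74 + 71) mod 87 = 69 -> agrees with the log
step 2: x = (47*69 + 71) mod 87 = 8 -> checks out
step 3: x = (47*8 + 71) mod 87 = 12 -> same as recorded
step 4: x = (47*12 + 71) mod 87 = 26 -> exactly as logged
step 5: x = (47*26 + 71) mod 87 = 75 -> in agreement
step 6: x = (47*75 + 71) mod 87 = 29 -> checks out
step 7: x = (47*29 + 71) mod 87 = 42 -> the log has a different value
So the first discrepancy is step 7, where the right value is x = 42.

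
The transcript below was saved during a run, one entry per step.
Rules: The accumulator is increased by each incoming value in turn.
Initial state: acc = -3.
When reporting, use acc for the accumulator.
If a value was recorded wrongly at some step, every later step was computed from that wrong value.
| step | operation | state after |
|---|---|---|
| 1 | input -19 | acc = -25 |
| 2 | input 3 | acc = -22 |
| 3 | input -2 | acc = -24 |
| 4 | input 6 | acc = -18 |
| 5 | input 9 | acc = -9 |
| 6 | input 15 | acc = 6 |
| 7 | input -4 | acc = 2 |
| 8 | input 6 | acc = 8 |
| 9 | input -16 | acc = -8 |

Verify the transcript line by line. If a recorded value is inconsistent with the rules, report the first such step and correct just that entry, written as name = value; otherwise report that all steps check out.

step 1, acc = -22

1. acc = -3 + -19 = -22 (a discrepancy with the transcript)
That makes step 1 the first incorrect line — acc = -22 is what it should show.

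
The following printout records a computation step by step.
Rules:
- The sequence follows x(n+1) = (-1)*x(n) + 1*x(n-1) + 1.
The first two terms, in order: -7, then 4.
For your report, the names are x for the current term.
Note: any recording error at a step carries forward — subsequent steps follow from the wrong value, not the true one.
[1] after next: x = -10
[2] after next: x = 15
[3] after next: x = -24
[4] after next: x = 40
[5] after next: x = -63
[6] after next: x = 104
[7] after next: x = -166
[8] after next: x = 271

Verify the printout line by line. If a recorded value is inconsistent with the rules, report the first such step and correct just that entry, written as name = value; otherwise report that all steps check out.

Recomputing the run from the initial state:
step 1: x = -10
step 2: x = 15
step 3: x = -24
step 4: x = 40
step 5: x = -63
step 6: x = 104
step 7: x = -166
step 8: x = 271
This matches the printout at every step.

no error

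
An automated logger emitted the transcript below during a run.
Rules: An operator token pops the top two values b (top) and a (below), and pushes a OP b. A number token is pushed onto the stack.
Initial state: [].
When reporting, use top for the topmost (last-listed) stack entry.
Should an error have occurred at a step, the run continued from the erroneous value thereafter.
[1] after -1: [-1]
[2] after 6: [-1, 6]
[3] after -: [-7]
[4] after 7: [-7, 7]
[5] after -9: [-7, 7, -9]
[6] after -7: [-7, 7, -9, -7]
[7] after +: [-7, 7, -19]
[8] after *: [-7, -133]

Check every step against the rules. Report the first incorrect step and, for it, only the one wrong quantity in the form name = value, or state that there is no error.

step 7, top = -16

step 1: push -1: top = -1 -> checks out
step 2: push 6: top = 6 -> no discrepancy
step 3: -1 - 6 = -7 -> checks out
step 4: push 7: top = 7 -> exactly as logged
step 5: push -9: top = -9 -> same as recorded
step 6: push -7: top = -7 -> no discrepancy
step 7: -9 + -7 = -16 -> this is not what the transcript shows
So the first discrepancy is step 7, where the right value is top = -16.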